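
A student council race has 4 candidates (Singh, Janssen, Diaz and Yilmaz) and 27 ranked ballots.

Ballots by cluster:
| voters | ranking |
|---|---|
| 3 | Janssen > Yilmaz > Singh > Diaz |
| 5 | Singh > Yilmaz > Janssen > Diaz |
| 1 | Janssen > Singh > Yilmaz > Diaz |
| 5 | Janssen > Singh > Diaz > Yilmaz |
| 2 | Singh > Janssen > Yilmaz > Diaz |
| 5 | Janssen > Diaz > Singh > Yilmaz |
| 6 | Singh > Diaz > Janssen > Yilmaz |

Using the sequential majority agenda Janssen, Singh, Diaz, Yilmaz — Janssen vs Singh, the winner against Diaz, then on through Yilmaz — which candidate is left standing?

Round 1: Janssen vs Singh — 14–13, Janssen advances.
Round 2: Janssen vs Diaz — 21–6, Janssen advances.
Round 3: Janssen vs Yilmaz — 22–5, Janssen advances.
Janssen survives the agenda.

Janssen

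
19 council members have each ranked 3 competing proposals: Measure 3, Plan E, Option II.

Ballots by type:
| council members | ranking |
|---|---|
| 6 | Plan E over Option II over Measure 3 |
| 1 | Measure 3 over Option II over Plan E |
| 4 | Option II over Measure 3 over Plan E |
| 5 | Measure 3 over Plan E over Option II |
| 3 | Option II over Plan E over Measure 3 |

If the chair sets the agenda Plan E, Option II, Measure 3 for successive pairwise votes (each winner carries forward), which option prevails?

Measure 3

Round 1: Plan E vs Option II — 11–8, Plan E advances.
Round 2: Plan E vs Measure 3 — 9–10, Measure 3 advances.
Measure 3 survives the agenda.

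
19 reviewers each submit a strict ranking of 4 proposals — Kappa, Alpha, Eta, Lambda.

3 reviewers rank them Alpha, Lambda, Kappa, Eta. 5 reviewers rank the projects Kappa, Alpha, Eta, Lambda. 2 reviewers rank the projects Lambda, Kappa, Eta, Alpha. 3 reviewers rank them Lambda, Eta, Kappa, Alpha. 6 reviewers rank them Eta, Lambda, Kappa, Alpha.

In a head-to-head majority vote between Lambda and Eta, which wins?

Eta

Ballots ranking Lambda above Eta: 3 + 2 + 3 = 8.
Ballots ranking Eta above Lambda: 19 − 8 = 11.
Eta wins the head-to-head 11–8.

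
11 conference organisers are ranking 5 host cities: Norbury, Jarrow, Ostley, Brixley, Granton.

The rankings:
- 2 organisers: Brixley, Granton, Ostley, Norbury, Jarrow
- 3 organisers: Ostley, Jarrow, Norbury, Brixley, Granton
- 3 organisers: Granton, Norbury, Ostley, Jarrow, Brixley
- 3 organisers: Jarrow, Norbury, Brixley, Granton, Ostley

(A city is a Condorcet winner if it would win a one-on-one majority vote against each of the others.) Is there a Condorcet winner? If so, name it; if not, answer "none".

none

Check each pair by majority over 11 ballots:
Norbury vs Jarrow: Jarrow, 6–5.
Norbury vs Ostley: Norbury wins 6–5.
Norbury vs Brixley: Norbury, 9–2.
Norbury vs Granton: Norbury wins 6–5.
Jarrow vs Ostley: Ostley, 8–3.
Jarrow vs Brixley: Jarrow, 9–2.
Jarrow vs Granton: Jarrow, 6–5.
Ostley vs Brixley: Ostley wins 6–5.
Ostley vs Granton: Granton, 8–3.
Brixley–Granton: Brixley 8–3.
No city is unbeaten: Norbury loses to Jarrow; Jarrow loses to Ostley; Ostley loses to Norbury; Brixley loses to Norbury; Granton loses to Norbury. In particular Norbury beats Ostley beats Jarrow beats Norbury is a majority cycle — no Condorcet winner exists.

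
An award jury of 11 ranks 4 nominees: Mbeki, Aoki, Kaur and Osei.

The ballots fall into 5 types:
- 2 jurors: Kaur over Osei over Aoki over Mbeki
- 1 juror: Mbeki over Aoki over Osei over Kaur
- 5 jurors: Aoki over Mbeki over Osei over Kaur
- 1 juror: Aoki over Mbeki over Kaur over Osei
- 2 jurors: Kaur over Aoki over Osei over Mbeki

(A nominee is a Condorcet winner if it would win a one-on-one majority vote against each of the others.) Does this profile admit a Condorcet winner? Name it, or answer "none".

Check each pair by majority over 11 ballots:
Mbeki vs Aoki: Aoki wins 10–1.
Mbeki vs Kaur: Mbeki wins 7–4.
Mbeki vs Osei: Mbeki, 7–4.
Aoki–Kaur: Aoki 7–4.
Aoki–Osei: Aoki 9–2.
Kaur–Osei: Osei 6–5.
Only Aoki has no losses; Aoki is the Condorcet winner.

Aoki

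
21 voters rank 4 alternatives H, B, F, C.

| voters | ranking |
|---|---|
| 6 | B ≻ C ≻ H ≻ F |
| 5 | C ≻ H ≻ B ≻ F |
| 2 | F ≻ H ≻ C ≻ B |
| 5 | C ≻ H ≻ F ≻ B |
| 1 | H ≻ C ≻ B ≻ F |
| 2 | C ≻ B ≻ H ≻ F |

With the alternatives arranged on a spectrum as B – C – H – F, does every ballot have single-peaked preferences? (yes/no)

yes

Axis positions: B=1, C=2, H=3, F=4.
Group 1 (peak B at position 1): ranking walks positions 1-2-3-4, expanding outward from the peak — single-peaked.
Group 2 (peak C at position 2): ranking walks positions 2-3-1-4, expanding outward from the peak — single-peaked.
Group 3 (peak F at position 4): ranking walks positions 4-3-2-1, expanding outward from the peak — single-peaked.
Group 4 (peak C at position 2): ranking walks positions 2-3-4-1, expanding outward from the peak — single-peaked.
Group 5 (peak H at position 3): ranking walks positions 3-2-1-4, expanding outward from the peak — single-peaked.
Group 6 (peak C at position 2): ranking walks positions 2-1-3-4, expanding outward from the peak — single-peaked.
Every ranking is single-peaked on this axis.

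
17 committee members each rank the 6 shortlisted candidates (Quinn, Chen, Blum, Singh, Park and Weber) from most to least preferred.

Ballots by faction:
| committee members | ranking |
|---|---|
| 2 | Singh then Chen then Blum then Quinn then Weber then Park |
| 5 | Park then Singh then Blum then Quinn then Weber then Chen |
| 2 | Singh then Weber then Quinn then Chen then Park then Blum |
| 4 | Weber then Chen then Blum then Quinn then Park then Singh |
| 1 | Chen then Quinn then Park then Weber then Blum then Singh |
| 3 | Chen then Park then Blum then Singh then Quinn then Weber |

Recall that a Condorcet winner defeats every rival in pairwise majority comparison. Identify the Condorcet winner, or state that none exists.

Check each pair by majority over 17 ballots:
Quinn vs Chen: Quinn preferred on 5+2 = 7 ballots; Chen wins 10–7.
Quinn vs Blum: 3 to 14, Blum.
Quinn–Singh: Singh 12–5.
Quinn–Park: Quinn 9–8.
Quinn vs Weber: 11 to 6, Quinn.
Chen vs Blum: 12 to 5, Chen.
Chen vs Singh: Chen preferred on 4+1+3 = 8 ballots; Singh wins 9–8.
Chen vs Park: Chen is ranked higher on 2+2+4+1+3 = 12 ballots, Park on 5. Chen wins 12–5.
Chen–Weber: Weber 11–6.
Blum–Singh: Singh 9–8.
Blum vs Park: Park wins 11–6.
Blum vs Weber: 10 to 7, Blum.
Singh–Park: Park 13–4.
Singh vs Weber: Singh is ranked higher on 2+5+2+3 = 12 ballots, Weber on 5. Singh wins 12–5.
Park vs Weber: Park is ranked higher on 5+1+3 = 9 ballots, Weber on 8. Park wins 9–8.
Each candidate drops at least one matchup (Quinn loses to Chen; Chen loses to Singh; Blum loses to Chen; Singh loses to Park; Park loses to Quinn; Weber loses to Quinn); the cycle Quinn > Park > Blum > Quinn rules out a Condorcet winner.

none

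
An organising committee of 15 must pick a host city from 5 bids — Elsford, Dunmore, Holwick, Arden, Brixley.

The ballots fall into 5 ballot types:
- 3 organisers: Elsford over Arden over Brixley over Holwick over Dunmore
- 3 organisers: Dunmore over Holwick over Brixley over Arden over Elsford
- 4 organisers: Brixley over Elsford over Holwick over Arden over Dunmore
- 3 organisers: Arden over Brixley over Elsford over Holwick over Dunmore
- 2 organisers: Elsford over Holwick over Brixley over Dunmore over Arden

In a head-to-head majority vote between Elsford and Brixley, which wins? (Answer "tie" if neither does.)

Ballots ranking Elsford above Brixley: 3 + 2 = 5.
Ballots ranking Brixley above Elsford: 15 − 5 = 10.
Brixley wins the head-to-head 10–5.

Brixley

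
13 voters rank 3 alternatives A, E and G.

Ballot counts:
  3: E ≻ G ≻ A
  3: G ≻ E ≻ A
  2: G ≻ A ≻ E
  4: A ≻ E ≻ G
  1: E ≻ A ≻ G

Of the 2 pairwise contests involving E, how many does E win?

E against each rival (13 voters):
E vs A: E preferred on 3+3+1 = 7 ballots; E wins 7–6.
E vs G: 8 to 5, E.
E beats A, G — 2 pairwise wins.

2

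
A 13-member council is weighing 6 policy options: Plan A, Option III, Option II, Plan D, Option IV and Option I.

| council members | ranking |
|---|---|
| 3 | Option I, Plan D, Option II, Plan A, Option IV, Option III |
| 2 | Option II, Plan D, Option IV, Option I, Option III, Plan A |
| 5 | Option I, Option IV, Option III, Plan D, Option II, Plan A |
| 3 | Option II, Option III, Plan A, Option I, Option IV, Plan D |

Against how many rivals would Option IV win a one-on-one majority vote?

3

Option IV against each rival (13 council members):
Option IV vs Plan A: 2+5 = 7 for Option IV, 6 for Plan A — Option IV by 7–6.
Option IV vs Option III: Option IV preferred on 3+2+5 = 10 ballots; Option IV wins 10–3.
Option IV vs Option II: 5 to 8, Option II.
Option IV–Plan D: Option IV 8–5.
Option IV vs Option I: Option IV preferred on 2 ballots; Option I wins 11–2.
Option IV beats Plan A, Option III, Plan D; loses to Option II, Option I — 3 pairwise wins.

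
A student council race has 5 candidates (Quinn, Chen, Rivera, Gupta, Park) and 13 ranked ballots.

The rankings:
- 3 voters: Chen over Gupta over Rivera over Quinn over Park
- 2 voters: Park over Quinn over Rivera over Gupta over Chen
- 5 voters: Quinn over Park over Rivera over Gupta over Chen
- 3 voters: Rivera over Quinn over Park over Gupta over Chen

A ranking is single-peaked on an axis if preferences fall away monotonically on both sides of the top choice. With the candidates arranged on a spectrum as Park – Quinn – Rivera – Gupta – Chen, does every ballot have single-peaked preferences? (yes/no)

Axis positions: Park=1, Quinn=2, Rivera=3, Gupta=4, Chen=5.
Type 1 (peak Chen at position 5): ranking walks positions 5-4-3-2-1, expanding outward from the peak — single-peaked.
Type 2 (peak Park at position 1): ranking walks positions 1-2-3-4-5, expanding outward from the peak — single-peaked.
Type 3 (peak Quinn at position 2): ranking walks positions 2-1-3-4-5, expanding outward from the peak — single-peaked.
Type 4 (peak Rivera at position 3): ranking walks positions 3-2-1-4-5, expanding outward from the peak — single-peaked.
Every ranking is single-peaked on this axis.

yes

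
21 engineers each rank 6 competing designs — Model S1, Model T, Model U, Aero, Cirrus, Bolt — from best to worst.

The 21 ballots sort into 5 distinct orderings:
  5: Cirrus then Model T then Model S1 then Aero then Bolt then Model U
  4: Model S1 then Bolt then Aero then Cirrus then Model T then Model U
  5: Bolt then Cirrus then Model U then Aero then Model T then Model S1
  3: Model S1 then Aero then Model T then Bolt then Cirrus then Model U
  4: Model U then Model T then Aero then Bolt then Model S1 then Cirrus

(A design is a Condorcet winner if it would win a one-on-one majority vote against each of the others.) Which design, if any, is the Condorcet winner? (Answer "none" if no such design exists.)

Pairwise majorities:
Model S1–Model T: Model T 14–7.
Model S1 vs Model U: Model S1 is ranked higher on 5+4+3 = 12 ballots, Model U on 9. Model S1 wins 12–9.
Model S1 vs Aero: Model S1 preferred on 5+4+3 = 12 ballots; Model S1 wins 12–9.
Model S1 vs Cirrus: 11 to 10, Model S1.
Model S1 vs Bolt: Model S1, 12–9.
Model T vs Model U: 5+4+3 = 12 for Model T, 9 for Model U — Model T by 12–9.
Model T vs Aero: Model T preferred on 5+4 = 9 ballots; Aero wins 12–9.
Model T vs Cirrus: Cirrus wins 14–7.
Model T–Bolt: Model T 12–9.
Model U vs Aero: Aero wins 12–9.
Model U–Cirrus: Cirrus 17–4.
Model U vs Bolt: Bolt wins 17–4.
Aero vs Cirrus: Aero wins 11–10.
Aero–Bolt: Aero 12–9.
Cirrus–Bolt: Bolt 16–5.
No design is unbeaten: Model S1 loses to Model T; Model T loses to Aero; Model U loses to Model S1; Aero loses to Model S1; Cirrus loses to Model S1; Bolt loses to Model S1. In particular Model S1 → Aero → Model T → Model S1 is a majority cycle — no Condorcet winner exists.

none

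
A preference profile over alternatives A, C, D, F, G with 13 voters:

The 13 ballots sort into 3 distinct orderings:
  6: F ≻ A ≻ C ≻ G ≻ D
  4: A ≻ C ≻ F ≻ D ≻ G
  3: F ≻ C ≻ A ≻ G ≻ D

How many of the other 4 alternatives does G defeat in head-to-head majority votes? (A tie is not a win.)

1

G against each rival (13 voters):
G vs A: G preferred on 0 ballots; A wins 13–0.
G vs C: 0 to 13, C.
G vs D: G wins 9–4.
G vs F: G is ranked higher on 0 ballots, F on 13. F wins 13–0.
G beats D; loses to A, C, F — 1 pairwise win.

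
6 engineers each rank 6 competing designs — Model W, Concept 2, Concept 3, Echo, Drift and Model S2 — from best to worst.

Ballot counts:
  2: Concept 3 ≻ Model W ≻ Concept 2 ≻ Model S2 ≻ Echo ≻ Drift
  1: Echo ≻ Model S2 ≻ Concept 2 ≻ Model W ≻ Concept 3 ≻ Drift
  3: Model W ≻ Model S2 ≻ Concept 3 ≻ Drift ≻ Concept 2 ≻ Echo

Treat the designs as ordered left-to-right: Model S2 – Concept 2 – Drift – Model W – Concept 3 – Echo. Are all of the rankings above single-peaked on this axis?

Axis positions: Model S2=1, Concept 2=2, Drift=3, Model W=4, Concept 3=5, Echo=6.
Faction 1: ranking walks positions 5-4-2-1-6-3; Concept 2 is ranked above Drift even though Drift lies between Concept 2 and the peak Concept 3 on the axis — preferences dip and rise again. Not single-peaked.
Faction 2: ranking walks positions 6-1-2-4-5-3; Model S2 is ranked above Concept 3 even though Concept 3 lies between Model S2 and the peak Echo on the axis — preferences dip and rise again. Not single-peaked.
Faction 3: ranking walks positions 4-1-5-3-2-6; Model S2 is ranked above Drift even though Drift lies between Model S2 and the peak Model W on the axis — preferences dip and rise again. Not single-peaked.
Faction 1 violates single-peakedness, so the profile is not single-peaked on this axis.

no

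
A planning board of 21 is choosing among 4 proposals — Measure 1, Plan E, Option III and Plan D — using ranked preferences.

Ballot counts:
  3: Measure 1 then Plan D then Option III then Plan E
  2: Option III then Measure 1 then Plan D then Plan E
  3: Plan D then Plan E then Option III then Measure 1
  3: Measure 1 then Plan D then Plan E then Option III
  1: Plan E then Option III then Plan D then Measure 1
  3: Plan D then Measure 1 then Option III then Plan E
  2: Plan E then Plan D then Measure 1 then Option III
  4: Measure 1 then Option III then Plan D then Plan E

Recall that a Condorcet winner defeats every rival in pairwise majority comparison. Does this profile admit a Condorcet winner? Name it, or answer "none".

Check each pair by majority over 21 ballots:
Measure 1–Plan E: Measure 1 15–6.
Measure 1 vs Option III: Measure 1, 15–6.
Measure 1 vs Plan D: Measure 1, 12–9.
Plan E vs Option III: Option III, 12–9.
Plan E vs Plan D: Plan D wins 18–3.
Option III vs Plan D: Plan D wins 14–7.
Measure 1 defeats every rival head-to-head and is the Condorcet winner.

Measure 1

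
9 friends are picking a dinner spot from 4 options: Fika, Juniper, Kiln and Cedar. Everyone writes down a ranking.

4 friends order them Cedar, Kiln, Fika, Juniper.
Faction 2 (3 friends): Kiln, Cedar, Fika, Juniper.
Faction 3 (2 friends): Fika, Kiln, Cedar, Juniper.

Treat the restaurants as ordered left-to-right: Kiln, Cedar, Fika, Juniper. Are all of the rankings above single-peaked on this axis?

Axis positions: Kiln=1, Cedar=2, Fika=3, Juniper=4.
Faction 1 (peak Cedar at position 2): ranking walks positions 2-1-3-4, expanding outward from the peak — single-peaked.
Faction 2 (peak Kiln at position 1): ranking walks positions 1-2-3-4, expanding outward from the peak — single-peaked.
Faction 3: ranking walks positions 3-1-2-4; Kiln is ranked above Cedar even though Cedar lies between Kiln and the peak Fika on the axis — preferences dip and rise again. Not single-peaked.
Faction 3 violates single-peakedness, so the profile is not single-peaked on this axis.

no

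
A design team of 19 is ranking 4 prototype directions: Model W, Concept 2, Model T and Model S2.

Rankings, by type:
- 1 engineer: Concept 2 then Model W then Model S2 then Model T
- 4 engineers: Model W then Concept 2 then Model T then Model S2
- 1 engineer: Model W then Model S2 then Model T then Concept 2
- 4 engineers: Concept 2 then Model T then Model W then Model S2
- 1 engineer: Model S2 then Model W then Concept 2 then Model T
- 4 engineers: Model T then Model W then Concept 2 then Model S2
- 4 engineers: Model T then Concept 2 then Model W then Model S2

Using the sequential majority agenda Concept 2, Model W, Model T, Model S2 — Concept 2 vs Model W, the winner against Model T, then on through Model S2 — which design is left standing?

Round 1: Concept 2 vs Model W — 9–10, Model W advances.
Round 2: Model W vs Model T — 7–12, Model T advances.
Round 3: Model T vs Model S2 — 16–3, Model T advances.
The agenda winner is Model T.

Model T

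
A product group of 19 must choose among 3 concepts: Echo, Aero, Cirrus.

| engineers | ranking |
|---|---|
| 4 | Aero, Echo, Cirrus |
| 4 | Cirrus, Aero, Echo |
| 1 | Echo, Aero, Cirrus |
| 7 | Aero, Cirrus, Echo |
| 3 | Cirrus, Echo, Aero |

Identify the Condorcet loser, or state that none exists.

Head-to-head results (19 engineers):
Echo vs Aero: Echo preferred on 1+3 = 4 ballots; Aero wins 15–4.
Echo vs Cirrus: Cirrus wins 14–5.
Aero–Cirrus: Aero 12–7.
Only Echo has no wins; Echo is the Condorcet loser.

Echo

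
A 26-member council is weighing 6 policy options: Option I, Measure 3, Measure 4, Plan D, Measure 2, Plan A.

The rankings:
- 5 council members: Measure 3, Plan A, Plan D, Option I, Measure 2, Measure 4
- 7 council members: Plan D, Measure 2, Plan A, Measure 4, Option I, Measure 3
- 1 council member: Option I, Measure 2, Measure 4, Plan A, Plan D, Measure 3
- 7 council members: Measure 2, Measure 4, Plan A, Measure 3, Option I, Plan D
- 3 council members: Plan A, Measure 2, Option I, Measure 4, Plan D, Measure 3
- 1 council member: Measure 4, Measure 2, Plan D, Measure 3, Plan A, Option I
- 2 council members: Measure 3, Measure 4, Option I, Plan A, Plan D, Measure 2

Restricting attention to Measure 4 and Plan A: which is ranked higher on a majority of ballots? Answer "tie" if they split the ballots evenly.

Ballots ranking Measure 4 above Plan A: 1 + 7 + 1 + 2 = 11.
Ballots ranking Plan A above Measure 4: 26 − 11 = 15.
Plan A wins the head-to-head 15–11.

Plan A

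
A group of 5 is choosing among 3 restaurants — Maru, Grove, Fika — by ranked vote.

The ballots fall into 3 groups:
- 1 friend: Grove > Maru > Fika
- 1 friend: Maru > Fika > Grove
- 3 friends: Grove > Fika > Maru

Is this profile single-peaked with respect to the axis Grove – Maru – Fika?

no

Axis positions: Grove=1, Maru=2, Fika=3.
Group 1 (peak Grove at position 1): ranking walks positions 1-2-3, expanding outward from the peak — single-peaked.
Group 2 (peak Maru at position 2): ranking walks positions 2-3-1, expanding outward from the peak — single-peaked.
Group 3: ranking walks positions 1-3-2; Fika is ranked above Maru even though Maru lies between Fika and the peak Grove on the axis — preferences dip and rise again. Not single-peaked.
Group 3 violates single-peakedness, so the profile is not single-peaked on this axis.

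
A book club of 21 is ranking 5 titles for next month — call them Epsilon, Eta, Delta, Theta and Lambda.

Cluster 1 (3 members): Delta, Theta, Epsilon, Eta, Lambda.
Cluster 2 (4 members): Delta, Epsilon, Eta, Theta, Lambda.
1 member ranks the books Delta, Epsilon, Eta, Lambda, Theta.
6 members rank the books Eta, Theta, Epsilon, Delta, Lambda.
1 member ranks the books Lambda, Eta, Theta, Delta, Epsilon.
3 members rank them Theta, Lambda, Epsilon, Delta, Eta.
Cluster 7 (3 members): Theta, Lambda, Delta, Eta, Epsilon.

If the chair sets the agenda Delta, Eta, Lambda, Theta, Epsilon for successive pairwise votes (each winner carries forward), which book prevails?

Theta

Round 1: Delta vs Eta — 14–7, Delta advances.
Round 2: Delta vs Lambda — 14–7, Delta advances.
Round 3: Delta vs Theta — 8–13, Theta advances.
Round 4: Theta vs Epsilon — 16–5, Theta advances.
The agenda winner is Theta.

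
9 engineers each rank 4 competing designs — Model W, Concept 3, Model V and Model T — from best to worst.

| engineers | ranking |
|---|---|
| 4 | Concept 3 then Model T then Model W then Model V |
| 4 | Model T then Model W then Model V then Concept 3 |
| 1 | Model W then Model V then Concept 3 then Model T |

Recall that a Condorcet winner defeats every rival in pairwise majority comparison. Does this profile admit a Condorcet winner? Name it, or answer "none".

Check each pair by majority over 9 ballots:
Model W vs Concept 3: Model W wins 5–4.
Model W vs Model V: 4+4+1 = 9 for Model W, 0 for Model V — Model W by 9–0.
Model W vs Model T: Model W is ranked higher on 1 ballot, Model T on 8. Model T wins 8–1.
Concept 3 vs Model V: Concept 3 is ranked higher on 4 ballots, Model V on 5. Model V wins 5–4.
Concept 3 vs Model T: Concept 3 preferred on 4+1 = 5 ballots; Concept 3 wins 5–4.
Model V vs Model T: Model T, 8–1.
Each design drops at least one matchup (Model W loses to Model T; Concept 3 loses to Model W; Model V loses to Model W; Model T loses to Concept 3); the cycle Model W > Concept 3 > Model T > Model W rules out a Condorcet winner.

none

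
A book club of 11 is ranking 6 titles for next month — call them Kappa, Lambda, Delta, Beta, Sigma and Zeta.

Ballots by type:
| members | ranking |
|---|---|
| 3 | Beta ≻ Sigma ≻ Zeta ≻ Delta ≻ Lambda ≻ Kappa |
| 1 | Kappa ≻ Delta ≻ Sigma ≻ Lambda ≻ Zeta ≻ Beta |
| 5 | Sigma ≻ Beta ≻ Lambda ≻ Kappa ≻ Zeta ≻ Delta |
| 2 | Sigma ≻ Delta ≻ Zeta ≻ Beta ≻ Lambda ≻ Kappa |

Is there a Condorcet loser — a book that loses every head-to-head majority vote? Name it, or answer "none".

Head-to-head results (11 members):
Kappa vs Lambda: Kappa preferred on 1 ballot; Lambda wins 10–1.
Kappa vs Delta: 1+5 = 6 for Kappa, 5 for Delta — Kappa by 6–5.
Kappa vs Beta: Kappa preferred on 1 ballot; Beta wins 10–1.
Kappa vs Sigma: Kappa is ranked higher on 1 ballot, Sigma on 10. Sigma wins 10–1.
Kappa vs Zeta: 6 to 5, Kappa.
Lambda vs Delta: Lambda is ranked higher on 5 ballots, Delta on 6. Delta wins 6–5.
Lambda vs Beta: Lambda is ranked higher on 1 ballot, Beta on 10. Beta wins 10–1.
Lambda vs Sigma: Sigma wins 11–0.
Lambda vs Zeta: Lambda preferred on 1+5 = 6 ballots; Lambda wins 6–5.
Delta vs Beta: Delta is ranked higher on 1+2 = 3 ballots, Beta on 8. Beta wins 8–3.
Delta–Sigma: Sigma 10–1.
Delta vs Zeta: Zeta wins 8–3.
Beta vs Sigma: Sigma wins 8–3.
Beta vs Zeta: Beta, 8–3.
Sigma–Zeta: Sigma 11–0.
No book is winless: Kappa beats Delta; Lambda beats Kappa; Delta beats Lambda; Beta beats Kappa; Sigma beats Kappa; Zeta beats Delta. There is no Condorcet loser.

none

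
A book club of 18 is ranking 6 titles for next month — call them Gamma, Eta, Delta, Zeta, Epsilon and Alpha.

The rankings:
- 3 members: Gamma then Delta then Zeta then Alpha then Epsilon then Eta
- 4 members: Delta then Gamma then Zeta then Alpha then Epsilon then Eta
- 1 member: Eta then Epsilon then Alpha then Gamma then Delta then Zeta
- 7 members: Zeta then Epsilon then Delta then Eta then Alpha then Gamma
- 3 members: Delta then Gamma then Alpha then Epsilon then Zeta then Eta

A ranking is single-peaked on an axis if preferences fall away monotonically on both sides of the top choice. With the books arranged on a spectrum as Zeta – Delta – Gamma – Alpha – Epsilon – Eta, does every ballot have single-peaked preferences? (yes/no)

no

Axis positions: Zeta=1, Delta=2, Gamma=3, Alpha=4, Epsilon=5, Eta=6.
Cluster 1 (peak Gamma at position 3): ranking walks positions 3-2-1-4-5-6, expanding outward from the peak — single-peaked.
Cluster 2 (peak Delta at position 2): ranking walks positions 2-3-1-4-5-6, expanding outward from the peak — single-peaked.
Cluster 3 (peak Eta at position 6): ranking walks positions 6-5-4-3-2-1, expanding outward from the peak — single-peaked.
Cluster 4: ranking walks positions 1-5-2-6-4-3; Epsilon is ranked above Delta even though Delta lies between Epsilon and the peak Zeta on the axis — preferences dip and rise again. Not single-peaked.
Cluster 5 (peak Delta at position 2): ranking walks positions 2-3-4-5-1-6, expanding outward from the peak — single-peaked.
Cluster 4 violates single-peakedness, so the profile is not single-peaked on this axis.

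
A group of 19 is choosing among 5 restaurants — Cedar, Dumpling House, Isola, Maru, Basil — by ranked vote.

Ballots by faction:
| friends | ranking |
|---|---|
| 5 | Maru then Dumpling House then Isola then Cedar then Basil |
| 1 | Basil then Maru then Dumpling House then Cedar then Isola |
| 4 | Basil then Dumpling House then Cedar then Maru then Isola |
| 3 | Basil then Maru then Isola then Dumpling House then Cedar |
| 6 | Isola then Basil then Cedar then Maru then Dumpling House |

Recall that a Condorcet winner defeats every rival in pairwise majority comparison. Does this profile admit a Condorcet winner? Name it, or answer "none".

none

Head-to-head results (19 friends):
Cedar vs Dumpling House: Dumpling House wins 13–6.
Cedar vs Isola: Isola, 14–5.
Cedar–Maru: Cedar 10–9.
Cedar vs Basil: Basil wins 14–5.
Dumpling House–Isola: Dumpling House 10–9.
Dumpling House–Maru: Maru 15–4.
Dumpling House vs Basil: Basil, 14–5.
Isola vs Maru: Maru wins 13–6.
Isola vs Basil: Isola wins 11–8.
Maru vs Basil: Basil, 14–5.
Every restaurant loses at least once (Cedar loses to Dumpling House; Dumpling House loses to Maru; Isola loses to Dumpling House; Maru loses to Cedar; Basil loses to Isola). The majority relation contains the cycle Cedar > Maru > Dumpling House > Cedar, so there is no Condorcet winner.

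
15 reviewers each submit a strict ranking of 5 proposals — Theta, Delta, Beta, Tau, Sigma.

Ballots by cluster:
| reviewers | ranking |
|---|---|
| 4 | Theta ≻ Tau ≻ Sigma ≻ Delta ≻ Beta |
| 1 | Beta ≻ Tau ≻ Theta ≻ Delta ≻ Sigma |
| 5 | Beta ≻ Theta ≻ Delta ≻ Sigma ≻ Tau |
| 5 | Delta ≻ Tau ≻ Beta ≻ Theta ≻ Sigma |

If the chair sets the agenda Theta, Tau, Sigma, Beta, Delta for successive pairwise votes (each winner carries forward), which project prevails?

Delta

Round 1: Theta vs Tau — 9–6, Theta advances.
Round 2: Theta vs Sigma — 15–0, Theta advances.
Round 3: Theta vs Beta — 4–11, Beta advances.
Round 4: Beta vs Delta — 6–9, Delta advances.
The agenda winner is Delta.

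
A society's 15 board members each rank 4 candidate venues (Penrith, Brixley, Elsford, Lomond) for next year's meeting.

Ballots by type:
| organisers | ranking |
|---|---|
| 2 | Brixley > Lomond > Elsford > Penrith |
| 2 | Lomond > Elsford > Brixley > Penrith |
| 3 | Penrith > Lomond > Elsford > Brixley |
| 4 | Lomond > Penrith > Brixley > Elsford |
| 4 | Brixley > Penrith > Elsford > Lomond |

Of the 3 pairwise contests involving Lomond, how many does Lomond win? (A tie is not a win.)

Lomond against each rival (15 organisers):
Lomond–Penrith: Lomond 8–7.
Lomond–Brixley: Lomond 9–6.
Lomond vs Elsford: Lomond preferred on 2+2+3+4 = 11 ballots; Lomond wins 11–4.
Lomond beats Penrith, Brixley, Elsford — 3 pairwise wins.

3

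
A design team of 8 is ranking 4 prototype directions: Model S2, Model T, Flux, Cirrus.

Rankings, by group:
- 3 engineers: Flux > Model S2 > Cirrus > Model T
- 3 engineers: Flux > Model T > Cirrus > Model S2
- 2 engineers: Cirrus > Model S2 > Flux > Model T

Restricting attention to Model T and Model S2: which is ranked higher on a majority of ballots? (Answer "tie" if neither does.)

Model S2

Ballots ranking Model T above Model S2: 3.
Ballots ranking Model S2 above Model T: 8 − 3 = 5.
Model S2 wins the head-to-head 5–3.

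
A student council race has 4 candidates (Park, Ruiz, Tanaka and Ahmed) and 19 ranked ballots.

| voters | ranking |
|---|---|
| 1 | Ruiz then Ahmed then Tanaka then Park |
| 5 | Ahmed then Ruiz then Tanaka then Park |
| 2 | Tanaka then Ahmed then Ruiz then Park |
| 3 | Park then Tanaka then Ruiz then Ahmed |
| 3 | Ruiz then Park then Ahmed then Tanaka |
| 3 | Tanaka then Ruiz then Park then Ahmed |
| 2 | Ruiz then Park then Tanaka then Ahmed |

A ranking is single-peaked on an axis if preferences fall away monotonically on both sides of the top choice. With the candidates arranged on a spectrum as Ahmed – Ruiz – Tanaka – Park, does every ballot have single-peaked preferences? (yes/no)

Axis positions: Ahmed=1, Ruiz=2, Tanaka=3, Park=4.
Group 1 (peak Ruiz at position 2): ranking walks positions 2-1-3-4, expanding outward from the peak — single-peaked.
Group 2 (peak Ahmed at position 1): ranking walks positions 1-2-3-4, expanding outward from the peak — single-peaked.
Group 3: ranking walks positions 3-1-2-4; Ahmed is ranked above Ruiz even though Ruiz lies between Ahmed and the peak Tanaka on the axis — preferences dip and rise again. Not single-peaked.
Group 4 (peak Park at position 4): ranking walks positions 4-3-2-1, expanding outward from the peak — single-peaked.
Group 5: ranking walks positions 2-4-1-3; Park is ranked above Tanaka even though Tanaka lies between Park and the peak Ruiz on the axis — preferences dip and rise again. Not single-peaked.
Group 6 (peak Tanaka at position 3): ranking walks positions 3-2-4-1, expanding outward from the peak — single-peaked.
Group 7: ranking walks positions 2-4-3-1; Park is ranked above Tanaka even though Tanaka lies between Park and the peak Ruiz on the axis — preferences dip and rise again. Not single-peaked.
Group 3 violates single-peakedness, so the profile is not single-peaked on this axis.

no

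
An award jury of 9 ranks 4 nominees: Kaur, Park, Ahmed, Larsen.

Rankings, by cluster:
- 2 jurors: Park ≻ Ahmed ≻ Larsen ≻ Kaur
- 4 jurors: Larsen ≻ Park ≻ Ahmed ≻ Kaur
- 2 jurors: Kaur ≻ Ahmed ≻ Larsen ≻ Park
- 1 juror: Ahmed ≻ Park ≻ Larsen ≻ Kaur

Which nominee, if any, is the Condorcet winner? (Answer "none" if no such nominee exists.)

Pairwise majorities:
Kaur vs Park: Park, 7–2.
Kaur–Ahmed: Ahmed 7–2.
Kaur vs Larsen: Larsen wins 7–2.
Park vs Ahmed: Park wins 6–3.
Park vs Larsen: Larsen, 6–3.
Ahmed vs Larsen: 5 to 4, Ahmed.
No nominee is unbeaten: Kaur loses to Park; Park loses to Larsen; Ahmed loses to Park; Larsen loses to Ahmed. In particular Park beats Ahmed beats Larsen beats Park is a majority cycle — no Condorcet winner exists.

none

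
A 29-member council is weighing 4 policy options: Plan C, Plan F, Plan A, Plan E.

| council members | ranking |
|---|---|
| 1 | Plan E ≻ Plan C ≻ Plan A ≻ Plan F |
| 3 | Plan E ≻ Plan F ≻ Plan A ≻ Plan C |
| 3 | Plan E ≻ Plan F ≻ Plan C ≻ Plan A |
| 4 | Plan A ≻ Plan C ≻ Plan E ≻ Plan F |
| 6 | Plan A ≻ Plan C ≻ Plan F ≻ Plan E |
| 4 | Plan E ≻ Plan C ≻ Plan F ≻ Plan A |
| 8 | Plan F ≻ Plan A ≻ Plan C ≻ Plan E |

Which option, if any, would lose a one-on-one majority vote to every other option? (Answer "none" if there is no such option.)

none

Head-to-head results (29 council members):
Plan C vs Plan F: Plan C is ranked higher on 1+4+6+4 = 15 ballots, Plan F on 14. Plan C wins 15–14.
Plan C–Plan A: Plan A 21–8.
Plan C vs Plan E: Plan C, 18–11.
Plan F vs Plan A: Plan F, 18–11.
Plan F–Plan E: Plan E 15–14.
Plan A vs Plan E: Plan A, 18–11.
No option is winless: Plan C beats Plan F; Plan F beats Plan A; Plan A beats Plan C; Plan E beats Plan F. There is no Condorcet loser.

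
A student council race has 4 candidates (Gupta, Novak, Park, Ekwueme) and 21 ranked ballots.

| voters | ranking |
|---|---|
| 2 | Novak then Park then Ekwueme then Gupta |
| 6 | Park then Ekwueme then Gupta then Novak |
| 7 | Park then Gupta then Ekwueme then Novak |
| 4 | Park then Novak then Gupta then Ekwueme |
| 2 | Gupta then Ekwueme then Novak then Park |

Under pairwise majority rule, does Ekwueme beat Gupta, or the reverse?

Ballots ranking Ekwueme above Gupta: 2 + 6 = 8.
Ballots ranking Gupta above Ekwueme: 21 − 8 = 13.
Gupta wins the head-to-head 13–8.

Gupta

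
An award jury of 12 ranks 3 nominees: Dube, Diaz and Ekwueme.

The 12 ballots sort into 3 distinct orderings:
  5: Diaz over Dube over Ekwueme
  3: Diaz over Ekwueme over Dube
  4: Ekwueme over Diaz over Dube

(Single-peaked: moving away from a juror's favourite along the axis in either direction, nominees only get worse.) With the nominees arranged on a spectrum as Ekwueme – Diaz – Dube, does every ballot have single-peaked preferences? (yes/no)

Axis positions: Ekwueme=1, Diaz=2, Dube=3.
Ballot type 1 (peak Diaz at position 2): ranking walks positions 2-3-1, expanding outward from the peak — single-peaked.
Ballot type 2 (peak Diaz at position 2): ranking walks positions 2-1-3, expanding outward from the peak — single-peaked.
Ballot type 3 (peak Ekwueme at position 1): ranking walks positions 1-2-3, expanding outward from the peak — single-peaked.
Every ranking is single-peaked on this axis.

yes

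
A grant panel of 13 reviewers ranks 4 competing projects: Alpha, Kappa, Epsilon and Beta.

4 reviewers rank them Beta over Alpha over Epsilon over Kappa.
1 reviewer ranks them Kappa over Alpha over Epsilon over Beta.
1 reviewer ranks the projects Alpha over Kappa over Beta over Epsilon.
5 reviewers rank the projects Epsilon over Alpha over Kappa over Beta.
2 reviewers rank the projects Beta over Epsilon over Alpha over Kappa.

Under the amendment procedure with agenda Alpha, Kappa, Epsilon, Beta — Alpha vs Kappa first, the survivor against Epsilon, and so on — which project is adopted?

Beta

Round 1: Alpha vs Kappa — 12–1, Alpha advances.
Round 2: Alpha vs Epsilon — 6–7, Epsilon advances.
Round 3: Epsilon vs Beta — 6–7, Beta advances.
Beta survives the agenda.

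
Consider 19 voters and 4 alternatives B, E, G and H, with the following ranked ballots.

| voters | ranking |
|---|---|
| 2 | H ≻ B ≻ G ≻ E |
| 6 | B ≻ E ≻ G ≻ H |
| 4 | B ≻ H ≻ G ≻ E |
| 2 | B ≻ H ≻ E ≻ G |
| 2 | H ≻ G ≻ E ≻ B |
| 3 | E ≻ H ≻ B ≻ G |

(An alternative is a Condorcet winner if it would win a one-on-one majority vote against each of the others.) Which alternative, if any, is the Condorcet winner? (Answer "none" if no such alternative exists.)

B

Check each pair by majority over 19 ballots:
B vs E: 2+6+4+2 = 14 for B, 5 for E — B by 14–5.
B vs G: B preferred on 2+6+4+2+3 = 17 ballots; B wins 17–2.
B vs H: B preferred on 6+4+2 = 12 ballots; B wins 12–7.
E vs G: 6+2+3 = 11 for E, 8 for G — E by 11–8.
E vs H: 6+3 = 9 for E, 10 for H — H by 10–9.
G vs H: G preferred on 6 ballots; H wins 13–6.
B defeats every rival head-to-head and is the Condorcet winner.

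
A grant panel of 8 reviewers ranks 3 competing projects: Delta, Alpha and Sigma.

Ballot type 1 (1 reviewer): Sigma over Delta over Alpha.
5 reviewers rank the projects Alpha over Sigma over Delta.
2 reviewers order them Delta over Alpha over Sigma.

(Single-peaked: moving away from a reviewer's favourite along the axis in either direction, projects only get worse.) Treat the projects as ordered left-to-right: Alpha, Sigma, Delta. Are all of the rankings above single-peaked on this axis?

Axis positions: Alpha=1, Sigma=2, Delta=3.
Ballot type 1 (peak Sigma at position 2): ranking walks positions 2-3-1, expanding outward from the peak — single-peaked.
Ballot type 2 (peak Alpha at position 1): ranking walks positions 1-2-3, expanding outward from the peak — single-peaked.
Ballot type 3: ranking walks positions 3-1-2; Alpha is ranked above Sigma even though Sigma lies between Alpha and the peak Delta on the axis — preferences dip and rise again. Not single-peaked.
Ballot type 3 violates single-peakedness, so the profile is not single-peaked on this axis.

no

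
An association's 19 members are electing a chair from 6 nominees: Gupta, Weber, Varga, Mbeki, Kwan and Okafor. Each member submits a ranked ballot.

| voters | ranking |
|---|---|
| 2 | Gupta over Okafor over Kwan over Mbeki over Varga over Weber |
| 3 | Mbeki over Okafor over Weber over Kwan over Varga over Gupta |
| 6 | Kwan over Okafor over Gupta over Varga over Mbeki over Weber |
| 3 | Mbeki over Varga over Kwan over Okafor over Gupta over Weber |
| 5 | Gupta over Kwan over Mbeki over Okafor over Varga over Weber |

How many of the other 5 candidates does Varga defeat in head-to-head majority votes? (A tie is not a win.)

Varga against each rival (19 voters):
Varga vs Gupta: 6 to 13, Gupta.
Varga vs Weber: Varga preferred on 2+6+3+5 = 16 ballots; Varga wins 16–3.
Varga vs Mbeki: Mbeki, 13–6.
Varga vs Kwan: Varga preferred on 3 ballots; Kwan wins 16–3.
Varga–Okafor: Okafor 16–3.
Varga beats Weber; loses to Gupta, Mbeki, Kwan, Okafor — 1 pairwise win.

1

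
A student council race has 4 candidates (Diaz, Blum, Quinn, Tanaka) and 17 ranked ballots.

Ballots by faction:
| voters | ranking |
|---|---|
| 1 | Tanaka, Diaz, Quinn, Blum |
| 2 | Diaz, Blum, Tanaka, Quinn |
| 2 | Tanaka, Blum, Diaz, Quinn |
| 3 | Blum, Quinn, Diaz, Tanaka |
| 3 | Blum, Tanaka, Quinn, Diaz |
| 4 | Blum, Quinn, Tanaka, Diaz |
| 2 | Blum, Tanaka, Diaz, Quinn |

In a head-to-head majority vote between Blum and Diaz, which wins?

Blum

Ballots ranking Blum above Diaz: 2 + 3 + 3 + 4 + 2 = 14.
Ballots ranking Diaz above Blum: 17 − 14 = 3.
Blum wins the head-to-head 14–3.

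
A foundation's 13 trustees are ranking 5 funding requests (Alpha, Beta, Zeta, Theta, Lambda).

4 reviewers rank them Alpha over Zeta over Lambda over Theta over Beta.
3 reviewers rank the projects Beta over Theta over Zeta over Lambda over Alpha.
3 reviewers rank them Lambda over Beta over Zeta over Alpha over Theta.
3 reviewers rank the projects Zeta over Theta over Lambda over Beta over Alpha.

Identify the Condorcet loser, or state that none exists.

Pairwise majorities:
Alpha–Beta: Beta 9–4.
Alpha vs Zeta: Zeta, 9–4.
Alpha vs Theta: 4+3 = 7 for Alpha, 6 for Theta — Alpha by 7–6.
Alpha vs Lambda: Alpha preferred on 4 ballots; Lambda wins 9–4.
Beta vs Zeta: Zeta, 7–6.
Beta vs Theta: Theta, 7–6.
Beta vs Lambda: Lambda wins 10–3.
Zeta vs Theta: Zeta preferred on 4+3+3 = 10 ballots; Zeta wins 10–3.
Zeta vs Lambda: Zeta, 10–3.
Theta vs Lambda: Lambda, 7–6.
No project is winless: Alpha beats Theta; Beta beats Alpha; Zeta beats Alpha; Theta beats Beta; Lambda beats Alpha. There is no Condorcet loser.

none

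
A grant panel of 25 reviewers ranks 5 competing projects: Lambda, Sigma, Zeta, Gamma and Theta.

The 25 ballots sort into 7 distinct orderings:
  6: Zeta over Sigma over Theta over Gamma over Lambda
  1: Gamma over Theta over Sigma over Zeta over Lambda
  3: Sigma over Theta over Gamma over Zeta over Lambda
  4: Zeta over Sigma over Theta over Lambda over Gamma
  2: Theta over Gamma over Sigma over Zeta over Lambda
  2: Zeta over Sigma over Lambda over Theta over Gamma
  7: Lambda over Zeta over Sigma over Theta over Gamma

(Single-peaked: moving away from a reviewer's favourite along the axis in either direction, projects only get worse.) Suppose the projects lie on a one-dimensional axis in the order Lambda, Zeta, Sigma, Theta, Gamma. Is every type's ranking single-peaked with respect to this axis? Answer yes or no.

Axis positions: Lambda=1, Zeta=2, Sigma=3, Theta=4, Gamma=5.
Type 1 (peak Zeta at position 2): ranking walks positions 2-3-4-5-1, expanding outward from the peak — single-peaked.
Type 2 (peak Gamma at position 5): ranking walks positions 5-4-3-2-1, expanding outward from the peak — single-peaked.
Type 3 (peak Sigma at position 3): ranking walks positions 3-4-5-2-1, expanding outward from the peak — single-peaked.
Type 4 (peak Zeta at position 2): ranking walks positions 2-3-4-1-5, expanding outward from the peak — single-peaked.
Type 5 (peak Theta at position 4): ranking walks positions 4-5-3-2-1, expanding outward from the peak — single-peaked.
Type 6 (peak Zeta at position 2): ranking walks positions 2-3-1-4-5, expanding outward from the peak — single-peaked.
Type 7 (peak Lambda at position 1): ranking walks positions 1-2-3-4-5, expanding outward from the peak — single-peaked.
Every ranking is single-peaked on this axis.

yes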